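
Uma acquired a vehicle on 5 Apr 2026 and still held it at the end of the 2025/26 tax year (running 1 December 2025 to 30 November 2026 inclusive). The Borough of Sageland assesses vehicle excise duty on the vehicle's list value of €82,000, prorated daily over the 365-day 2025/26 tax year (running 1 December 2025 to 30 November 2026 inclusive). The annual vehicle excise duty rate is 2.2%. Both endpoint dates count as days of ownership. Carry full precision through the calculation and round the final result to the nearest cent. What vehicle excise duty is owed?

€1,186.19

Days held (5 Apr – 30 Nov 2026): 240 out of 365
Tax = €82,000 × 2.2% × 240/365 = €1,186.1918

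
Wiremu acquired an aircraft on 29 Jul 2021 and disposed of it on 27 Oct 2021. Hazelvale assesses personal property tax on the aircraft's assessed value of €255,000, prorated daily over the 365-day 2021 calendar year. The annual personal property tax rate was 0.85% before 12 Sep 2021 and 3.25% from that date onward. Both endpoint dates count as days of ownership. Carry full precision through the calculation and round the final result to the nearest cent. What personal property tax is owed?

€1,311.68

29 Jul – 11 Sep 2021: 45 days at 0.85% → €255,000 × 0.85% × 45/365 = €267.2260
12 Sep – 27 Oct 2021: 46 days at 3.25% → €255,000 × 3.25% × 46/365 = €1,044.4521
Total = €1,311.6781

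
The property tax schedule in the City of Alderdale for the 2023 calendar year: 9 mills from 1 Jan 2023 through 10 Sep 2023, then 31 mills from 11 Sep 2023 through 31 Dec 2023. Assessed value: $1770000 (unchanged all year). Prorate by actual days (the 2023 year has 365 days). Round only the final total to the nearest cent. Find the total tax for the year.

1 Jan – 10 Sep 2023: 253 days at 9 mills → $1770000 × 0.9% × 253/365 = $11041.8904
11 Sep – 31 Dec 2023: 112 days at 31 mills → $1770000 × 3.1% × 112/365 = $16836.8219
Total = $27878.7123

$27878.71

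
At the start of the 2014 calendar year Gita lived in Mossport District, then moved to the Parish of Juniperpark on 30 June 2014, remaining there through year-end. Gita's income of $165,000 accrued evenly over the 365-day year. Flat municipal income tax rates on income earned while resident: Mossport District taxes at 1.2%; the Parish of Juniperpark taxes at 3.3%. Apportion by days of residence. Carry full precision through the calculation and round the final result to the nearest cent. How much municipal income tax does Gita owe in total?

Mossport District, 1 January – 29 June 2014: 180 days → $165,000 × 1.2% × 180/365 = $976.4384
The Parish of Juniperpark, 30 June – 31 December 2014: 185 days → $165,000 × 3.3% × 185/365 = $2,759.7945
Total = $3,736.2329

$3,736.23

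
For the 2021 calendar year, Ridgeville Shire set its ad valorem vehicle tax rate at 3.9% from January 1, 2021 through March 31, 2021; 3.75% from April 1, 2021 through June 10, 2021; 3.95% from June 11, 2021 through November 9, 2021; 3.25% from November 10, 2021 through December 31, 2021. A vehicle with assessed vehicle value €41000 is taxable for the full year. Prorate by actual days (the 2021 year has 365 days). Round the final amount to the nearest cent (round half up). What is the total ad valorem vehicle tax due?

January 1 – March 31, 2021: 90 days at 3.9% → €41000 × 3.9% × 90/365 = €394.2740
April 1 – June 10, 2021: 71 days at 3.75% → €41000 × 3.75% × 71/365 = €299.0753
June 11 – November 9, 2021: 152 days at 3.95% → €41000 × 3.95% × 152/365 = €674.4219
November 10 – December 31, 2021: 52 days at 3.25% → €41000 × 3.25% × 52/365 = €189.8356
Total = €1557.6068

€1557.61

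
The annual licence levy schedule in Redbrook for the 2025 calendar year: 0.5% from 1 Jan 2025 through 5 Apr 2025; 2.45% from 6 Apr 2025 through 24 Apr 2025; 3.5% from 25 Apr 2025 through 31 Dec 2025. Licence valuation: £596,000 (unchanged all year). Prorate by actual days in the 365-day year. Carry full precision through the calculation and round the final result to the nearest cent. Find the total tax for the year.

1 Jan – 5 Apr 2025: 95 days at 0.5% → £596,000 × 0.5% × 95/365 = £775.6164
6 Apr – 24 Apr 2025: 19 days at 2.45% → £596,000 × 2.45% × 19/365 = £760.1041
25 Apr – 31 Dec 2025: 251 days at 3.5% → £596,000 × 3.5% × 251/365 = £14,344.8219
Total = £15,880.5425

£15,880.54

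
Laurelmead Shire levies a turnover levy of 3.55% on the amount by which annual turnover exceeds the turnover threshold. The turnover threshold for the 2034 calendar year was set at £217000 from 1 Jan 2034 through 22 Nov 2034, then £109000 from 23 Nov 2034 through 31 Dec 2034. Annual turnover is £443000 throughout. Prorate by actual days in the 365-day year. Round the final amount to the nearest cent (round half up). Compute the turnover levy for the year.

£8432.66

1 Jan – 22 Nov 2034: 326 days, exemption £217000 → (£443000 − £217000) × 3.55% × 326/365 = £7165.7479
23 Nov – 31 Dec 2034: 39 days, exemption £109000 → (£443000 − £109000) × 3.55% × 39/365 = £1266.9123
Total = £8432.6603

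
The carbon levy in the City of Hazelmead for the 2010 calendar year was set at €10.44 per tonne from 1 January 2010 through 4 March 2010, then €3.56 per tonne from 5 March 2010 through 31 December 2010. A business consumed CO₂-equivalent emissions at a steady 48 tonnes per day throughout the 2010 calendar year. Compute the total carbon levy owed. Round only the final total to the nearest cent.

€83176.32

1 January – 4 March 2010: 63 days × 48 tonnes/day = 3,024 tonnes at €10.44/tonne → €31570.56
5 March – 31 December 2010: 302 days × 48 tonnes/day = 14,496 tonnes at €3.56/tonne → €51605.76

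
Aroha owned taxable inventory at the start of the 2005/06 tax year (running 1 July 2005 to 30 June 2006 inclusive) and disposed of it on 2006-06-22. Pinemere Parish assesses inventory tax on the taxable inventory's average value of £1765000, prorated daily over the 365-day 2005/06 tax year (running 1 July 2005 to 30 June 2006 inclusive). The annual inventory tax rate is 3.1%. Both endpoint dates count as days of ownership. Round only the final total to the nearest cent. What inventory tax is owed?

Days held (2005-07-01 to 2006-06-22): 357 out of 365
Tax = £1765000 × 3.1% × 357/365 = £53515.7671

£53515.77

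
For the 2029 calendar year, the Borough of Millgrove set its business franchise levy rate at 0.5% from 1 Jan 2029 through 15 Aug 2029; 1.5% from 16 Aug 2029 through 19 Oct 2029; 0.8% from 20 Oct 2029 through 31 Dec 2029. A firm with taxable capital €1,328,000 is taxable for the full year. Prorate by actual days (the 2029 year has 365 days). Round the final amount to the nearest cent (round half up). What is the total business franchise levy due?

€9,801.73

1 Jan – 15 Aug 2029: 227 days at 0.5% → €1,328,000 × 0.5% × 227/365 = €4,129.5342
16 Aug – 19 Oct 2029: 65 days at 1.5% → €1,328,000 × 1.5% × 65/365 = €3,547.3973
20 Oct – 31 Dec 2029: 73 days at 0.8% → €1,328,000 × 0.8% × 73/365 = €2,124.8000
Total = €9,801.7315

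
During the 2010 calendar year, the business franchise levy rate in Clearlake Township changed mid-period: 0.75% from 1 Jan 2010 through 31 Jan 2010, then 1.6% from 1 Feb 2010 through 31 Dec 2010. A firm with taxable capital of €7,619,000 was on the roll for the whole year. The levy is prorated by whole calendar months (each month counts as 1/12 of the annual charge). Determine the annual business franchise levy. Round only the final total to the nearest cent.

1 Jan – 31 Jan 2010: 1 month at 0.75% → €7,619,000 × 0.75% × 1/12 = €4,761.8750
1 Feb – 31 Dec 2010: 11 months at 1.6% → €7,619,000 × 1.6% × 11/12 = €111,745.3333
Total = €116,507.2083

€116,507.21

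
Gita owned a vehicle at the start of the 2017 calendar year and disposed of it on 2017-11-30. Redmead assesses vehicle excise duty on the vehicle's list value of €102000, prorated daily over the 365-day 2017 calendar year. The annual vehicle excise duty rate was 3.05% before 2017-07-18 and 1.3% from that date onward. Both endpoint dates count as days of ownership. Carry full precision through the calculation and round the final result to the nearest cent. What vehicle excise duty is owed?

2017-01-01 to 2017-07-17: 198 days at 3.05% → €102000 × 3.05% × 198/365 = €1687.6110
2017-07-18 to 2017-11-30: 136 days at 1.3% → €102000 × 1.3% × 136/365 = €494.0712
Total = €2181.6822

€2181.68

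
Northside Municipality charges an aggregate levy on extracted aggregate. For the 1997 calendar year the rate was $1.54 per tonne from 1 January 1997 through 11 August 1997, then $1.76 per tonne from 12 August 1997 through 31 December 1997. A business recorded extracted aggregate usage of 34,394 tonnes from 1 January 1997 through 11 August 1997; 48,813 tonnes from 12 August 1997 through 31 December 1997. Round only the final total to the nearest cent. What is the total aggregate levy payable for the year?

1 January – 11 August 1997: 34,394 tonnes at $1.54/tonne → $52,966.76
12 August – 31 December 1997: 48,813 tonnes at $1.76/tonne → $85,910.88

$138,877.64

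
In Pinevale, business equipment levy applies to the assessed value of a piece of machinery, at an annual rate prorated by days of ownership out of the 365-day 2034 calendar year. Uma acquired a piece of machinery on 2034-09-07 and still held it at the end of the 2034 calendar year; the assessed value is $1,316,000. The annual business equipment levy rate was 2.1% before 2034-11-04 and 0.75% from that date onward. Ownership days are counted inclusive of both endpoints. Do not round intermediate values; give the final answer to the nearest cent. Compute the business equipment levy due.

2034-09-07 to 2034-11-03: 58 days at 2.1% → $1,316,000 × 2.1% × 58/365 = $4,391.4740
2034-11-04 to 2034-12-31: 58 days at 0.75% → $1,316,000 × 0.75% × 58/365 = $1,568.3836
Total = $5,959.8575

$5,959.86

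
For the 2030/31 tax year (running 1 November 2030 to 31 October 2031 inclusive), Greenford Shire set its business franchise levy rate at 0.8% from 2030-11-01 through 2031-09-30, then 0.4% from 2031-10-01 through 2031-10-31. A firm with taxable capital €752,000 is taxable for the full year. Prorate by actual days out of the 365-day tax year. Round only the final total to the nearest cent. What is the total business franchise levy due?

€5,760.53

2030-11-01 to 2031-09-30: 334 days at 0.8% → €752,000 × 0.8% × 334/365 = €5,505.0521
2031-10-01 to 2031-10-31: 31 days at 0.4% → €752,000 × 0.4% × 31/365 = €255.4740
Total = €5,760.5260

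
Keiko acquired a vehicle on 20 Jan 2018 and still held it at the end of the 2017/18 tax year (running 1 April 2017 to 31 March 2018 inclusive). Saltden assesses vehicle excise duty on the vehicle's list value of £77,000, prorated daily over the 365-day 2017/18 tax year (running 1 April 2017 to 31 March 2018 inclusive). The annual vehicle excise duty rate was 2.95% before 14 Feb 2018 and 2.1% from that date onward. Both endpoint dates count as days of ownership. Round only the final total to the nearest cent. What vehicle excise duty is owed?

£359.37

20 Jan – 13 Feb 2018: 25 days at 2.95% → £77,000 × 2.95% × 25/365 = £155.5822
14 Feb – 31 Mar 2018: 46 days at 2.1% → £77,000 × 2.1% × 46/365 = £203.7863
Total = £359.3685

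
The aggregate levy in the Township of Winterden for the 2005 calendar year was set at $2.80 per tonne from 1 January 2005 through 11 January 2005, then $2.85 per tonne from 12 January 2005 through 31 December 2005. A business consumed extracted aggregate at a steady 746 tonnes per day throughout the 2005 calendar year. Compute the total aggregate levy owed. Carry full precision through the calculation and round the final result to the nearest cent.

1 January – 11 January 2005: 11 days × 746 tonnes/day = 8,206 tonnes at $2.80/tonne → $22,976.80
12 January – 31 December 2005: 354 days × 746 tonnes/day = 264,084 tonnes at $2.85/tonne → $752,639.40

$775,616.20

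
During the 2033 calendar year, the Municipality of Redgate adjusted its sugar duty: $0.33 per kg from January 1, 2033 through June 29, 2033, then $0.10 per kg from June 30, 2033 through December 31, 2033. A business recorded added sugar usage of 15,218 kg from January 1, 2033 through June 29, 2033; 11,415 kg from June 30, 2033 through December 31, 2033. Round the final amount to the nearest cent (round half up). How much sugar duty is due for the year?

January 1 – June 29, 2033: 15,218 kg at $0.33/kg → $5,021.94
June 30 – December 31, 2033: 11,415 kg at $0.10/kg → $1,141.50

$6,163.44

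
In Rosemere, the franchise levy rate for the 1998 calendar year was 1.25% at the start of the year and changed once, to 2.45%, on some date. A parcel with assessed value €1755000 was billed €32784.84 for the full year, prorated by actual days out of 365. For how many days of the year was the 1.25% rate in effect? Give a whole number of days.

177 days

Let d = days at the first rate; then 365 − d days at the second rate.
€1755000 × [1.25%·d + 2.45%·(365−d)] / 365 = €32784.84
Solving gives d = 177, so the new rate took effect on 27 June 1998.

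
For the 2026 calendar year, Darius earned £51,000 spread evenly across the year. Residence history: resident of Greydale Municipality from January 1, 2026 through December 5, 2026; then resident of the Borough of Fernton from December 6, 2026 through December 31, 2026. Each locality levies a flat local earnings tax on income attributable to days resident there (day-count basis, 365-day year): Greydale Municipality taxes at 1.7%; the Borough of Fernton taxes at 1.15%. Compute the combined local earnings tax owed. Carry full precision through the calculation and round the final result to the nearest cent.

Greydale Municipality, January 1 – December 5, 2026: 339 days → £51,000 × 1.7% × 339/365 = £805.2411
The Borough of Fernton, December 6 – December 31, 2026: 26 days → £51,000 × 1.15% × 26/365 = £41.7781
Total = £847.0192

£847.02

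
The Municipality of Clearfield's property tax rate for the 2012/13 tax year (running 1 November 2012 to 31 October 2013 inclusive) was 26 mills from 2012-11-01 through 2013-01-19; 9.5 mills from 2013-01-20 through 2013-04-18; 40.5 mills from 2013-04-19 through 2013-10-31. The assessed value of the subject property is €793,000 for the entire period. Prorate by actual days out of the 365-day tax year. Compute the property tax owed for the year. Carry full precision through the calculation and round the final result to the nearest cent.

€23,602.07

2012-11-01 to 2013-01-19: 80 days at 26 mills → €793,000 × 2.6% × 80/365 = €4,519.0137
2013-01-20 to 2013-04-18: 89 days at 9.5 mills → €793,000 × 0.95% × 89/365 = €1,836.9356
2013-04-19 to 2013-10-31: 196 days at 40.5 mills → €793,000 × 4.05% × 196/365 = €17,246.1205
Total = €23,602.0699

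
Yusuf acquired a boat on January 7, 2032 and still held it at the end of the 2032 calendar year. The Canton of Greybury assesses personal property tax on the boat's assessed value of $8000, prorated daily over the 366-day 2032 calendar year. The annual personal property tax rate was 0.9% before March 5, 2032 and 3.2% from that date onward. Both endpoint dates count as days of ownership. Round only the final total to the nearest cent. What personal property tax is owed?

January 7 – March 4, 2032: 58 days at 0.9% → $8000 × 0.9% × 58/366 = $11.4098
March 5 – December 31, 2032: 302 days at 3.2% → $8000 × 3.2% × 302/366 = $211.2350
Total = $222.6448

$222.64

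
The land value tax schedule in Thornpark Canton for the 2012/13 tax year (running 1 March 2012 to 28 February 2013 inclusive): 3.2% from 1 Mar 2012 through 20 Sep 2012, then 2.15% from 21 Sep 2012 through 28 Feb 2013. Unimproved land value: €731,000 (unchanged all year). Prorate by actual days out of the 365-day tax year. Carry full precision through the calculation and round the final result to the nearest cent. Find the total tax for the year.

€20,006.37

1 Mar – 20 Sep 2012: 204 days at 3.2% → €731,000 × 3.2% × 204/365 = €13,073.8849
21 Sep 2012 – 28 Feb 2013: 161 days at 2.15% → €731,000 × 2.15% × 161/365 = €6,932.4836
Total = €20,006.3685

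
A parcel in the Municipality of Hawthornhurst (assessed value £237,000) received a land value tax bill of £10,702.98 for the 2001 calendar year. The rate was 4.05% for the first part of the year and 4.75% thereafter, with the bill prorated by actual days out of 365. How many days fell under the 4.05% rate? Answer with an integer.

Let d = days at the first rate; then 365 − d days at the second rate.
£237,000 × [4.05%·d + 4.75%·(365−d)] / 365 = £10,702.98
Solving gives d = 122, so the new rate took effect on 3 May 2001.

122 days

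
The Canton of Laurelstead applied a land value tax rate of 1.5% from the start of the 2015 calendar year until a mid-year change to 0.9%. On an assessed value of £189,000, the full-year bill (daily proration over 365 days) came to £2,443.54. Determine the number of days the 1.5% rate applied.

239 days

Let d = days at the first rate; then 365 − d days at the second rate.
£189,000 × [1.5%·d + 0.9%·(365−d)] / 365 = £2,443.54
Solving gives d = 239, so the new rate took effect on 28 Aug 2015.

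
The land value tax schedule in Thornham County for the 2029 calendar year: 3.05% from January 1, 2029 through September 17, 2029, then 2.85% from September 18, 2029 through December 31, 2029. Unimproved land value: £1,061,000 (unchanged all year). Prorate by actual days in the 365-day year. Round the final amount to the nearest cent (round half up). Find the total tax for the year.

£31,750.06

January 1 – September 17, 2029: 260 days at 3.05% → £1,061,000 × 3.05% × 260/365 = £23,051.3151
September 18 – December 31, 2029: 105 days at 2.85% → £1,061,000 × 2.85% × 105/365 = £8,698.7466
Total = £31,750.0616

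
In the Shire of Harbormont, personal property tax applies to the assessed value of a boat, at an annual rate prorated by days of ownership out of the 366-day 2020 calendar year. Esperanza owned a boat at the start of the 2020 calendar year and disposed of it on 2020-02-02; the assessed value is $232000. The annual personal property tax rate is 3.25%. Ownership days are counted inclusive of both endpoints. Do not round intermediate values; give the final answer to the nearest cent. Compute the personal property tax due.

$679.84

Days held (2020-01-01 to 2020-02-02): 33 out of 366
Tax = $232000 × 3.25% × 33/366 = $679.8361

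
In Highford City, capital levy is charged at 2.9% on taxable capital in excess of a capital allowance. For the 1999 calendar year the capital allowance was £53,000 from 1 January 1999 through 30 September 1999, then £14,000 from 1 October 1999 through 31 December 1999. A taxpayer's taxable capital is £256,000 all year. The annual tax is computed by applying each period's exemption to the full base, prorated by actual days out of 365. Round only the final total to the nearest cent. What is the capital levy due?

1 January – 30 September 1999: 273 days, exemption £53,000 → (£256,000 − £53,000) × 2.9% × 273/365 = £4,403.1534
1 October – 31 December 1999: 92 days, exemption £14,000 → (£256,000 − £14,000) × 2.9% × 92/365 = £1,768.9205
Total = £6,172.0740

£6,172.07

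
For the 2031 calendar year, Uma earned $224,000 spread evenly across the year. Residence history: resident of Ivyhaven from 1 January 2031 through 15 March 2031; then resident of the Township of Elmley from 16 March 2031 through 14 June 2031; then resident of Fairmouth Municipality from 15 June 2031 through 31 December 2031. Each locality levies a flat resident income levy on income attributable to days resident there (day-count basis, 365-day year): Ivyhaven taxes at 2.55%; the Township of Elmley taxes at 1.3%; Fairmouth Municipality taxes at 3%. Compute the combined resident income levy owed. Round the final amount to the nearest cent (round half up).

Ivyhaven, 1 January – 15 March 2031: 74 days → $224,000 × 2.55% × 74/365 = $1,158.0493
The Township of Elmley, 16 March – 14 June 2031: 91 days → $224,000 × 1.3% × 91/365 = $726.0055
Fairmouth Municipality, 15 June – 31 December 2031: 200 days → $224,000 × 3% × 200/365 = $3,682.1918
Total = $5,566.2466

$5,566.25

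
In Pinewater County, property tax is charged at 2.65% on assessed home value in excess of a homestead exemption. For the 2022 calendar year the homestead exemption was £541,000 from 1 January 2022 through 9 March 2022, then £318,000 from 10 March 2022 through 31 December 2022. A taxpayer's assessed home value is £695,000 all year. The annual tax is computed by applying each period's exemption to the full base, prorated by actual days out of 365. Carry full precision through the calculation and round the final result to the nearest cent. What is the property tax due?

1 January – 9 March 2022: 68 days, exemption £541,000 → (£695,000 − £541,000) × 2.65% × 68/365 = £760.2959
10 March – 31 December 2022: 297 days, exemption £318,000 → (£695,000 − £318,000) × 2.65% × 297/365 = £8,129.2562
Total = £8,889.5521

£8,889.55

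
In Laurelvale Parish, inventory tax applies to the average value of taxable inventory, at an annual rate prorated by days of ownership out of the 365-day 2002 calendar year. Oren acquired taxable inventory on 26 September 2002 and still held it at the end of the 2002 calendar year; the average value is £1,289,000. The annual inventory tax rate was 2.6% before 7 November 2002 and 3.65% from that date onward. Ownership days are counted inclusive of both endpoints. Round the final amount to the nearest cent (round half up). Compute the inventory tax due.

26 September – 6 November 2002: 42 days at 2.6% → £1,289,000 × 2.6% × 42/365 = £3,856.4055
7 November – 31 December 2002: 55 days at 3.65% → £1,289,000 × 3.65% × 55/365 = £7,089.5000
Total = £10,945.9055

£10,945.91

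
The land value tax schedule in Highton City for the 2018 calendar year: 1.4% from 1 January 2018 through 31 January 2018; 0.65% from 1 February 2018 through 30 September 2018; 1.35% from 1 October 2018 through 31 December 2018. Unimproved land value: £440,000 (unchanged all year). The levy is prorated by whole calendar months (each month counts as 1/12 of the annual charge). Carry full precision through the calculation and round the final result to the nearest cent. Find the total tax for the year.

£3,905.00

1 January – 31 January 2018: 1 month at 1.4% → £440,000 × 1.4% × 1/12 = £513.3333
1 February – 30 September 2018: 8 months at 0.65% → £440,000 × 0.65% × 8/12 = £1,906.6667
1 October – 31 December 2018: 3 months at 1.35% → £440,000 × 1.35% × 3/12 = £1,485.0000
Total = £3,905.0000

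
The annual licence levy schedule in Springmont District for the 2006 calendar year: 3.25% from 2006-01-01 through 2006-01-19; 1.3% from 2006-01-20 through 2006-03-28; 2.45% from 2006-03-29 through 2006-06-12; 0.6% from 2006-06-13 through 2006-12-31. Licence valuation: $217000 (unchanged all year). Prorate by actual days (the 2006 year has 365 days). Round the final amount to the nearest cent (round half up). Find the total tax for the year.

2006-01-01 to 2006-01-19: 19 days at 3.25% → $217000 × 3.25% × 19/365 = $367.1164
2006-01-20 to 2006-03-28: 68 days at 1.3% → $217000 × 1.3% × 68/365 = $525.5562
2006-03-29 to 2006-06-12: 76 days at 2.45% → $217000 × 2.45% × 76/365 = $1106.9973
2006-06-13 to 2006-12-31: 202 days at 0.6% → $217000 × 0.6% × 202/365 = $720.5589
Total = $2720.2288

$2720.23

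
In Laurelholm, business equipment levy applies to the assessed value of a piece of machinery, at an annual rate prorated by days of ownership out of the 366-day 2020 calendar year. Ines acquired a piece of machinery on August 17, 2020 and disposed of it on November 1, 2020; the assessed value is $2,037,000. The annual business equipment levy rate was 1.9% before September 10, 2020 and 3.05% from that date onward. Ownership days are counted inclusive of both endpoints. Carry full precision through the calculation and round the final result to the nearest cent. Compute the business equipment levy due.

August 17 – September 9, 2020: 24 days at 1.9% → $2,037,000 × 1.9% × 24/366 = $2,537.9016
September 10 – November 1, 2020: 53 days at 3.05% → $2,037,000 × 3.05% × 53/366 = $8,996.7500
Total = $11,534.6516

$11,534.65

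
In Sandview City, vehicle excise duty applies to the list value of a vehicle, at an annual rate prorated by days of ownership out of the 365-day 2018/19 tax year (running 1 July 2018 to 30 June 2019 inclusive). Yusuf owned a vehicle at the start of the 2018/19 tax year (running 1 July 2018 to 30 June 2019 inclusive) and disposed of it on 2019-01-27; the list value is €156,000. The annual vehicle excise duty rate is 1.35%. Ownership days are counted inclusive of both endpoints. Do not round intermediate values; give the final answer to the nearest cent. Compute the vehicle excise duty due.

€1,217.44

Days held (2018-07-01 to 2019-01-27): 211 out of 365
Tax = €156,000 × 1.35% × 211/365 = €1,217.4411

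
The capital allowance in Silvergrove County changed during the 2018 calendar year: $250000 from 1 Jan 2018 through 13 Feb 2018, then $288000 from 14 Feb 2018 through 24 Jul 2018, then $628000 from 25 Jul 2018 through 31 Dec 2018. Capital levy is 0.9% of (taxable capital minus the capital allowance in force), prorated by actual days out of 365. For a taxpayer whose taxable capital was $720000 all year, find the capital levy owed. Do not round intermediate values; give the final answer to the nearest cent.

$2587.86

1 Jan – 13 Feb 2018: 44 days, exemption $250000 → ($720000 − $250000) × 0.9% × 44/365 = $509.9178
14 Feb – 24 Jul 2018: 161 days, exemption $288000 → ($720000 − $288000) × 0.9% × 161/365 = $1714.9808
25 Jul – 31 Dec 2018: 160 days, exemption $628000 → ($720000 − $628000) × 0.9% × 160/365 = $362.9589
Total = $2587.8575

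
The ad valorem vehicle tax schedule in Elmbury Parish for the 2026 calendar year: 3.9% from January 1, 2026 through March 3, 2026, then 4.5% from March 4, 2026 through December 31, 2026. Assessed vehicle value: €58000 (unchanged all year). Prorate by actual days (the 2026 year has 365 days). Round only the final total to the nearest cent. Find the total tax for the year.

January 1 – March 3, 2026: 62 days at 3.9% → €58000 × 3.9% × 62/365 = €384.2301
March 4 – December 31, 2026: 303 days at 4.5% → €58000 × 4.5% × 303/365 = €2166.6575
Total = €2550.8877

€2550.89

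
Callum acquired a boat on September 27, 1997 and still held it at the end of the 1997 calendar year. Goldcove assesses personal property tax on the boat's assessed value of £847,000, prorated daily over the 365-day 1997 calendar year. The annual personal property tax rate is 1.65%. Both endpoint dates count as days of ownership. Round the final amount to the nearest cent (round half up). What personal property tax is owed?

Days held (September 27 – December 31, 1997): 96 out of 365
Tax = £847,000 × 1.65% × 96/365 = £3,675.7479

£3,675.75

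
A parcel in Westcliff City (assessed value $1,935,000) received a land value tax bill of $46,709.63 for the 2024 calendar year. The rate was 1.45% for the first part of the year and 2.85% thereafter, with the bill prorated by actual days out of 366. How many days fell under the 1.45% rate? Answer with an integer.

114 days

Let d = days at the first rate; then 366 − d days at the second rate.
$1,935,000 × [1.45%·d + 2.85%·(366−d)] / 366 = $46,709.63
Solving gives d = 114, so the new rate took effect on April 24, 2024.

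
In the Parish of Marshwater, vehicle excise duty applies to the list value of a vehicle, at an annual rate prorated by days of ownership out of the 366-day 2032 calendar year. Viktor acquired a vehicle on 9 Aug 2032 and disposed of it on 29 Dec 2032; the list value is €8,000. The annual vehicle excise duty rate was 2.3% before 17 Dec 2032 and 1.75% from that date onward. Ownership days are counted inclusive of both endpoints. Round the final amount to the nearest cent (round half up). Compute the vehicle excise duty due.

9 Aug – 16 Dec 2032: 130 days at 2.3% → €8,000 × 2.3% × 130/366 = €65.3552
17 Dec – 29 Dec 2032: 13 days at 1.75% → €8,000 × 1.75% × 13/366 = €4.9727
Total = €70.3279

€70.33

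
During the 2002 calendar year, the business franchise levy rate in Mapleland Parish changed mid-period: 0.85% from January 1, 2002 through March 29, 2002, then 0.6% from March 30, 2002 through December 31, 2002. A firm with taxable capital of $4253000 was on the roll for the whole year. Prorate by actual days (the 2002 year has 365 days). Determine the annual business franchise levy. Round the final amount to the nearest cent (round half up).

January 1 – March 29, 2002: 88 days at 0.85% → $4253000 × 0.85% × 88/365 = $8715.7370
March 30 – December 31, 2002: 277 days at 0.6% → $4253000 × 0.6% × 277/365 = $19365.7151
Total = $28081.4521

$28081.45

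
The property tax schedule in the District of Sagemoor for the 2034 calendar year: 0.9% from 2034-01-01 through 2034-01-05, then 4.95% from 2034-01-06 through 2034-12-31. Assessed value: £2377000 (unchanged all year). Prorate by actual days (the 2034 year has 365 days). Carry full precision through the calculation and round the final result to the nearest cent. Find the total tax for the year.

£116342.75

2034-01-01 to 2034-01-05: 5 days at 0.9% → £2377000 × 0.9% × 5/365 = £293.0548
2034-01-06 to 2034-12-31: 360 days at 4.95% → £2377000 × 4.95% × 360/365 = £116049.6986
Total = £116342.7534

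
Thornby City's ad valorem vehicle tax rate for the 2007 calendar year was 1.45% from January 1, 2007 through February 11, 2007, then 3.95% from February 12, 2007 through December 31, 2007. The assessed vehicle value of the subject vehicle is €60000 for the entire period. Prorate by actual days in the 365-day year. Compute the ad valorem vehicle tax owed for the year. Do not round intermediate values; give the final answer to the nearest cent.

€2197.40

January 1 – February 11, 2007: 42 days at 1.45% → €60000 × 1.45% × 42/365 = €100.1096
February 12 – December 31, 2007: 323 days at 3.95% → €60000 × 3.95% × 323/365 = €2097.2877
Total = €2197.3973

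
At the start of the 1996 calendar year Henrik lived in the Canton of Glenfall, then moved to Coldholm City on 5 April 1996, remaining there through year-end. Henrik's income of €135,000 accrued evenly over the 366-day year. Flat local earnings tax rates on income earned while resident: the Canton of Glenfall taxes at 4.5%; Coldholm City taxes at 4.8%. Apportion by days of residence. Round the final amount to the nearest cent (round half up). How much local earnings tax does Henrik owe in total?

The Canton of Glenfall, 1 January – 4 April 1996: 95 days → €135,000 × 4.5% × 95/366 = €1,576.8443
Coldholm City, 5 April – 31 December 1996: 271 days → €135,000 × 4.8% × 271/366 = €4,798.0328
Total = €6,374.8770

€6,374.88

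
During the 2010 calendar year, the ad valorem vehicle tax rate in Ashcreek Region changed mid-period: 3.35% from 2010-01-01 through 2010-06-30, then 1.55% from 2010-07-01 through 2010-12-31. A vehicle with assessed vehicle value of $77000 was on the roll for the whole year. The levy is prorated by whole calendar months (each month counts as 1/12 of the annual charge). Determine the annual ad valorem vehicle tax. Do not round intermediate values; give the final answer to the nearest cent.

$1886.50

2010-01-01 to 2010-06-30: 6 months at 3.35% → $77000 × 3.35% × 6/12 = $1289.7500
2010-07-01 to 2010-12-31: 6 months at 1.55% → $77000 × 1.55% × 6/12 = $596.7500
Total = $1886.5000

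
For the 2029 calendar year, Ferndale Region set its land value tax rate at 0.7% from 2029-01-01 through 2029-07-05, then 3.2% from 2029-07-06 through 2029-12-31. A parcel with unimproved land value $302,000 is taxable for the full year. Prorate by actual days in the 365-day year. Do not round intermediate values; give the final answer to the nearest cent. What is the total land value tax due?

$5,816.60

2029-01-01 to 2029-07-05: 186 days at 0.7% → $302,000 × 0.7% × 186/365 = $1,077.2712
2029-07-06 to 2029-12-31: 179 days at 3.2% → $302,000 × 3.2% × 179/365 = $4,739.3315
Total = $5,816.6027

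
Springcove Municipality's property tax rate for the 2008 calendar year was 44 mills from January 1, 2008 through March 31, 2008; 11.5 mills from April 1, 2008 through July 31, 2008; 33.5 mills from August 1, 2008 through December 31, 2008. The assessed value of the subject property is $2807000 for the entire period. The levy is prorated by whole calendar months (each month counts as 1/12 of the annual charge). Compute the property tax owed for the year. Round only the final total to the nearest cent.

January 1 – March 31, 2008: 3 months at 44 mills → $2807000 × 4.4% × 3/12 = $30877.0000
April 1 – July 31, 2008: 4 months at 11.5 mills → $2807000 × 1.15% × 4/12 = $10760.1667
August 1 – December 31, 2008: 5 months at 33.5 mills → $2807000 × 3.35% × 5/12 = $39181.0417
Total = $80818.2083

$80818.21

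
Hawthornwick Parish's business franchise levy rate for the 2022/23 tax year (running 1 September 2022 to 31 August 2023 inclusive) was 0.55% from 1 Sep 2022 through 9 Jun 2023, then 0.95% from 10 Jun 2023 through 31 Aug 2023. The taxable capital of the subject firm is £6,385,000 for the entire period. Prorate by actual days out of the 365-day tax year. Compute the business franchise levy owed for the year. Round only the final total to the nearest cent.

£40,925.23

1 Sep 2022 – 9 Jun 2023: 282 days at 0.55% → £6,385,000 × 0.55% × 282/365 = £27,131.8767
10 Jun – 31 Aug 2023: 83 days at 0.95% → £6,385,000 × 0.95% × 83/365 = £13,793.3493
Total = £40,925.2260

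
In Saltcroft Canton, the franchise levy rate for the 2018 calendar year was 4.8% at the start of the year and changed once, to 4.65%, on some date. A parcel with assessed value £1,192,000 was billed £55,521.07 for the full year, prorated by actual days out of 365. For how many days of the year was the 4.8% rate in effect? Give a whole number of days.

Let d = days at the first rate; then 365 − d days at the second rate.
£1,192,000 × [4.8%·d + 4.65%·(365−d)] / 365 = £55,521.07
Solving gives d = 19, so the new rate took effect on 20 January 2018.

19 days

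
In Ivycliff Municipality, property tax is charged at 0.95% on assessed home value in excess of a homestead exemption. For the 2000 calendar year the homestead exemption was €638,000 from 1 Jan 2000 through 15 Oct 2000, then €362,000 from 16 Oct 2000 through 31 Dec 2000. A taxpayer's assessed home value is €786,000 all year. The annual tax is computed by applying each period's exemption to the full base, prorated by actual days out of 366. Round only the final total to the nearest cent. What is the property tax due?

€1,957.62

1 Jan – 15 Oct 2000: 289 days, exemption €638,000 → (€786,000 − €638,000) × 0.95% × 289/366 = €1,110.2022
16 Oct – 31 Dec 2000: 77 days, exemption €362,000 → (€786,000 − €362,000) × 0.95% × 77/366 = €847.4208
Total = €1,957.6230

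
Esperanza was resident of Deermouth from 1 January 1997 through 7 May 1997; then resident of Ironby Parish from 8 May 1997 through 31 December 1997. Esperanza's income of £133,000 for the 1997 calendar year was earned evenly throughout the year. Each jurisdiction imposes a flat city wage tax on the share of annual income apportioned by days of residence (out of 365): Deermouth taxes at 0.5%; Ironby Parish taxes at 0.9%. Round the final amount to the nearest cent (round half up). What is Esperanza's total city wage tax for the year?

Deermouth, 1 January – 7 May 1997: 127 days → £133,000 × 0.5% × 127/365 = £231.3836
Ironby Parish, 8 May – 31 December 1997: 238 days → £133,000 × 0.9% × 238/365 = £780.5096
Total = £1,011.8932

£1,011.89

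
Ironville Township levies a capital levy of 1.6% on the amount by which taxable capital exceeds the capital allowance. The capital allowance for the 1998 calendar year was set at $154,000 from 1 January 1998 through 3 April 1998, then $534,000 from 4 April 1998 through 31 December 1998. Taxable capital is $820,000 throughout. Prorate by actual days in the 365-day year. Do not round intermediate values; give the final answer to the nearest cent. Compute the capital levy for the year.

1 January – 3 April 1998: 93 days, exemption $154,000 → ($820,000 − $154,000) × 1.6% × 93/365 = $2,715.0904
4 April – 31 December 1998: 272 days, exemption $534,000 → ($820,000 − $534,000) × 1.6% × 272/365 = $3,410.0603
Total = $6,125.1507

$6,125.15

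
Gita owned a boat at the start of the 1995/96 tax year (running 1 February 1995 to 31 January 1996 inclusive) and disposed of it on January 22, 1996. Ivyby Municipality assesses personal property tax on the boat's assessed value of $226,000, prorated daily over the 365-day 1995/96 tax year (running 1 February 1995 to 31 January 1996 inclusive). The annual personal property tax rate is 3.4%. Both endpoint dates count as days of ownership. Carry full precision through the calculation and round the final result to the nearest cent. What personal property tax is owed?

Days held (February 1, 1995 – January 22, 1996): 356 out of 365
Tax = $226,000 × 3.4% × 356/365 = $7,494.5315

$7,494.53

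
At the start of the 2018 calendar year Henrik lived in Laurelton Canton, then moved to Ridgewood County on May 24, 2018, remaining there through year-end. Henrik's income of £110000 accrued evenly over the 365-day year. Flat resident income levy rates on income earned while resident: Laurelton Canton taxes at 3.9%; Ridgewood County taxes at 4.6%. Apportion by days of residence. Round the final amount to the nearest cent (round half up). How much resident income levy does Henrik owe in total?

Laurelton Canton, January 1 – May 23, 2018: 143 days → £110000 × 3.9% × 143/365 = £1680.7397
Ridgewood County, May 24 – December 31, 2018: 222 days → £110000 × 4.6% × 222/365 = £3077.5890
Total = £4758.3288

£4758.33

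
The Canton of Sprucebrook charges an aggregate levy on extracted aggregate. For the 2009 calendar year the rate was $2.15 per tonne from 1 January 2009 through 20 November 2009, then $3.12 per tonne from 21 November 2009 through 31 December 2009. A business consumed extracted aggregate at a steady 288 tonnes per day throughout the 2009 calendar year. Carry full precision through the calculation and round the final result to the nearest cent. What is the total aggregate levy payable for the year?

$237461.76

1 January – 20 November 2009: 324 days × 288 tonnes/day = 93,312 tonnes at $2.15/tonne → $200620.80
21 November – 31 December 2009: 41 days × 288 tonnes/day = 11,808 tonnes at $3.12/tonne → $36840.96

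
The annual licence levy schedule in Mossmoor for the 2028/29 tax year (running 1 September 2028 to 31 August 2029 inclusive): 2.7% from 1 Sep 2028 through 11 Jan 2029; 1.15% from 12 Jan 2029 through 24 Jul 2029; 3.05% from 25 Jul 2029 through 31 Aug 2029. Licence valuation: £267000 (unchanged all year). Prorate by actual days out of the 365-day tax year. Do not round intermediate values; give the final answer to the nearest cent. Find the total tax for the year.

1 Sep 2028 – 11 Jan 2029: 133 days at 2.7% → £267000 × 2.7% × 133/365 = £2626.8411
12 Jan – 24 Jul 2029: 194 days at 1.15% → £267000 × 1.15% × 194/365 = £1631.9918
25 Jul – 31 Aug 2029: 38 days at 3.05% → £267000 × 3.05% × 38/365 = £847.8164
Total = £5106.6493

£5106.65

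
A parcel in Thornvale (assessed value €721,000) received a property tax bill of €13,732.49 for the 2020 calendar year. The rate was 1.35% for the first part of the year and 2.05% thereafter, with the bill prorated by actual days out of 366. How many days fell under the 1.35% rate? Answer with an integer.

76 days

Let d = days at the first rate; then 366 − d days at the second rate.
€721,000 × [1.35%·d + 2.05%·(366−d)] / 366 = €13,732.49
Solving gives d = 76, so the new rate took effect on 17 Mar 2020.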